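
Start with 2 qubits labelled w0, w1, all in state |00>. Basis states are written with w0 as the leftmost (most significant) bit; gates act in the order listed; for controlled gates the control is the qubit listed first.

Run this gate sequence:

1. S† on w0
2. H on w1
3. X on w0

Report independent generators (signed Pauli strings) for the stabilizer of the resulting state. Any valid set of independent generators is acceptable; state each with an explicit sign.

One valid set of independent stabilizer generators is +IX, -ZI (any independent generating set of the same group is equally correct).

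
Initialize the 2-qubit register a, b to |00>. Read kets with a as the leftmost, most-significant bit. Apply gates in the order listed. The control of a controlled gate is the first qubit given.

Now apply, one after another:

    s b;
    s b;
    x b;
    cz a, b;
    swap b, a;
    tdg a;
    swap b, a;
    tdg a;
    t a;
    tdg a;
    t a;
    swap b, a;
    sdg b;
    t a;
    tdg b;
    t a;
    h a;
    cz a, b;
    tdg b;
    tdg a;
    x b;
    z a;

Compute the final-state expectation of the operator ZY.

The observable ZY averages to 0.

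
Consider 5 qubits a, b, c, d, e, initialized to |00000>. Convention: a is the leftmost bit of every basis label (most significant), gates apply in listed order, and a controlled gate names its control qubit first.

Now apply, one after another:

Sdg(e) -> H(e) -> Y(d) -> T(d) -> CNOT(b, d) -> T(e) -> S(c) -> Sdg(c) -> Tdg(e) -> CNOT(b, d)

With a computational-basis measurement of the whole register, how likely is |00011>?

Outcome |00011> occurs with probability 1/2. Key observation: the block from step 5 through step 10 cancels to the identity and can be dropped.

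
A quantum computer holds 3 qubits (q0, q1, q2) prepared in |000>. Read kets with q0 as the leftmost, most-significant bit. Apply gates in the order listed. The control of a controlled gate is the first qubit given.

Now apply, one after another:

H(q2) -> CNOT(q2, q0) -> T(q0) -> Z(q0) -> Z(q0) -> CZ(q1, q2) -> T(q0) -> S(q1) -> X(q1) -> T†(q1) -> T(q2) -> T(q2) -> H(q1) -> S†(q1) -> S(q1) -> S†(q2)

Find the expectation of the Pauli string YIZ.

The expectation value of YIZ is 0.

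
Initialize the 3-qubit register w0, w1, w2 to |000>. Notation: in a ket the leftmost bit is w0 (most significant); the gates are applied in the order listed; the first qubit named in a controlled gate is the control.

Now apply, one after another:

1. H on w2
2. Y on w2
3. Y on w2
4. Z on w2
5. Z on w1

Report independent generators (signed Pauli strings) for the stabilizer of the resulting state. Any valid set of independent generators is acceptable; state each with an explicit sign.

The stabilizer group can be generated by -IIX, +ZII, +IZI, among other valid generating sets.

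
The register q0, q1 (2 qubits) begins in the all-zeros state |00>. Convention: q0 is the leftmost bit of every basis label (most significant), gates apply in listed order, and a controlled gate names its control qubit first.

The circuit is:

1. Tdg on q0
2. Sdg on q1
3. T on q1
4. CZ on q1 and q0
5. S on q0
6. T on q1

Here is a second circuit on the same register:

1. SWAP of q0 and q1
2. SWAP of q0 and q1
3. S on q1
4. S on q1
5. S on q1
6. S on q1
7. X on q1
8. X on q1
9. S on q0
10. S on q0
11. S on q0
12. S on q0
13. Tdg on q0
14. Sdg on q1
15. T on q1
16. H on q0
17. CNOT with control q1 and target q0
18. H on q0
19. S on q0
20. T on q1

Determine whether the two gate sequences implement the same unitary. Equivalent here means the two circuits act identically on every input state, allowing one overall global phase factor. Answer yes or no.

Yes, they are equivalent — the unitaries differ by at most a global phase.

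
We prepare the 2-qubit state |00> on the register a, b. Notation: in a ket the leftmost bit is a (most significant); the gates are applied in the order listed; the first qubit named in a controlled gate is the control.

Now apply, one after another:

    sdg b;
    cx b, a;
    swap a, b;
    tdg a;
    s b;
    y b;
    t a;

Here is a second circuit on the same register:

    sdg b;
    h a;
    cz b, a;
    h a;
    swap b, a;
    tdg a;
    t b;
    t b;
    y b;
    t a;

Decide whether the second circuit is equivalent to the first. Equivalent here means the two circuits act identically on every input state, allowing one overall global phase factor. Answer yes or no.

Yes: on every input state the two circuits agree up to one overall phase factor.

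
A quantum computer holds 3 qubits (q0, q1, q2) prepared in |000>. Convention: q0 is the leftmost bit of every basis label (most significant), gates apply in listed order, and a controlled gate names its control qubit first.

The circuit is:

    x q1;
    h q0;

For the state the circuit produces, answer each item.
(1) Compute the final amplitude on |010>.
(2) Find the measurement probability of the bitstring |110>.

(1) The final state's coefficient on |010> equals sqrt(2)/2.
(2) Outcome |110> occurs with probability 1/2.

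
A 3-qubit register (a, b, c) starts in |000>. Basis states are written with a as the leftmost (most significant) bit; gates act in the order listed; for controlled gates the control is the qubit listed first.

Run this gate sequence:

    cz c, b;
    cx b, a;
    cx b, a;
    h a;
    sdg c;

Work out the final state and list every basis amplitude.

After the circuit, the state carries amplitude sqrt(2)/2 on |000>, sqrt(2)/2 on |100>, and 0 on every other basis state. Key observation: the block from step 2 through step 3 cancels to the identity and can be dropped.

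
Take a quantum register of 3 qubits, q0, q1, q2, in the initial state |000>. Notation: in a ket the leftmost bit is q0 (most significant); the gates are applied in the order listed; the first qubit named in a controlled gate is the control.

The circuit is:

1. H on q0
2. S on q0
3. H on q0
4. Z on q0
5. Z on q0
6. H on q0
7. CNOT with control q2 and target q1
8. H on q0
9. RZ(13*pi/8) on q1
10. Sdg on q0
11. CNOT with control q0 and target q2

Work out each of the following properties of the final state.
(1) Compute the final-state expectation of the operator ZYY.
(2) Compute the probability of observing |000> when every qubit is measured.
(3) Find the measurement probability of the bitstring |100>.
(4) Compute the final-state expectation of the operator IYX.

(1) The observable ZYY averages to 0.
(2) A full measurement returns |000> with probability 1/2.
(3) A full measurement returns |100> with probability 0.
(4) In the final state, IYX has expectation 0.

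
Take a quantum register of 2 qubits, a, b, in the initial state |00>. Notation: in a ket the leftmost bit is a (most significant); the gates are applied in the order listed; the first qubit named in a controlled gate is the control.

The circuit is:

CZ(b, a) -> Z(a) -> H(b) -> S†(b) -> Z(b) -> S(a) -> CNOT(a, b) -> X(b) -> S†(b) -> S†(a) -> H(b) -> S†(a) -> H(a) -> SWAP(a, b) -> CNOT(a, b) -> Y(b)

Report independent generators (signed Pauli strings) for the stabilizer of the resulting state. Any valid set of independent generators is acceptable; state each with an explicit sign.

One valid set of independent stabilizer generators is -IX, -ZI (any independent generating set of the same group is equally correct).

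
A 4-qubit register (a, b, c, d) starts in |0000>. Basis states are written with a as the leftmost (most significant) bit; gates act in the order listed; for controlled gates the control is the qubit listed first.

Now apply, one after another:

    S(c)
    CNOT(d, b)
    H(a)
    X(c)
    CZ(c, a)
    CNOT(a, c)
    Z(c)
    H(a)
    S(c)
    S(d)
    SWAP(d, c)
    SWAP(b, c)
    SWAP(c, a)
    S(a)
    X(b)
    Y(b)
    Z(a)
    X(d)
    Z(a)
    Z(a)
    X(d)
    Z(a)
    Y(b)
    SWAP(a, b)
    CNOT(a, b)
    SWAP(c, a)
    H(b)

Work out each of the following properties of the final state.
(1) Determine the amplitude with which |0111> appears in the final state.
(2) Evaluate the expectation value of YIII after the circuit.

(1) The final state's coefficient on |0111> equals sqrt(2)*I/4. Key observation: steps 16-23 multiply out to the identity, so the circuit reduces to the remaining gates.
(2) In the final state, YIII has expectation 0.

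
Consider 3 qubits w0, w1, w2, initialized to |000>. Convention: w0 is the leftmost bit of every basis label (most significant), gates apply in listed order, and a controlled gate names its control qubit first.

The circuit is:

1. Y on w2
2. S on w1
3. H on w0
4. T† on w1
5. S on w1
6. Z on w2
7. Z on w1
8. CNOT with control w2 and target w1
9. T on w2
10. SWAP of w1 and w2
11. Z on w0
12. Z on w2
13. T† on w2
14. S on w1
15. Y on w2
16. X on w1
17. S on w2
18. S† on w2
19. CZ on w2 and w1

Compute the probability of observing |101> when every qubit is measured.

A full measurement returns |101> with probability 0.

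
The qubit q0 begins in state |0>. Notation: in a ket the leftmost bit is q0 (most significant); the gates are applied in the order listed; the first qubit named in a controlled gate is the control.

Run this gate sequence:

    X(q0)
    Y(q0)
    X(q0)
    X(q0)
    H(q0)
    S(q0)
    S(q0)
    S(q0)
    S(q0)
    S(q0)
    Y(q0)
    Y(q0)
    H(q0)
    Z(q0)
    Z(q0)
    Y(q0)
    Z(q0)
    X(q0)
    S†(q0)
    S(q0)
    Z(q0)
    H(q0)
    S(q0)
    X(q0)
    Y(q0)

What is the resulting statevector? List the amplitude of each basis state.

The resulting statevector has amplitude -sqrt(2)/2 on |0>, sqrt(2)/2 on |1>.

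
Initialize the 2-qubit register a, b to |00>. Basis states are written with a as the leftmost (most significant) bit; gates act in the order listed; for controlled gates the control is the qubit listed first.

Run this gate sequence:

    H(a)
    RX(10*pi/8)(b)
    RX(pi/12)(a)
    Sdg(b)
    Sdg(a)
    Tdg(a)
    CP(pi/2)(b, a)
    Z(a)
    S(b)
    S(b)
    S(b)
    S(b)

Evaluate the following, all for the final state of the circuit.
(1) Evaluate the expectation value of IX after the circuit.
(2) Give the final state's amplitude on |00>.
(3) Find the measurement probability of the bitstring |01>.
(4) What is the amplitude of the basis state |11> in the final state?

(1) In the final state, IX has expectation sqrt(2)/4.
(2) |00> carries amplitude -sqrt(2)/8 + 1/8 - sqrt(6)*I/8 + I/8 + sqrt(3)*(-1 + I)/8 in the final state.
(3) A full measurement returns |01> with probability sqrt(2)/8 + 1/4.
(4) The amplitude on |11> is (-sqrt(6) - sqrt(3) - 1 - sqrt(3)*I + I + sqrt(2)*I)*exp(3*I*pi/4)/8.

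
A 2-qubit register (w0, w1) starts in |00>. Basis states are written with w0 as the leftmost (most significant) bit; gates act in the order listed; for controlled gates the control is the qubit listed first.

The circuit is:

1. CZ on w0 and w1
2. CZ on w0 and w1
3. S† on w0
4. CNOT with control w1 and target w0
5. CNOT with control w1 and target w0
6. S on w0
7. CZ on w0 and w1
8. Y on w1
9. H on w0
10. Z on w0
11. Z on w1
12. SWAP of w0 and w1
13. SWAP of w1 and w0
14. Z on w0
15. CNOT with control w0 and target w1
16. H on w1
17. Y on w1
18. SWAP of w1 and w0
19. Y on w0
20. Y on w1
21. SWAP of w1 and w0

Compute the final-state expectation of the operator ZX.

The observable ZX averages to 1. Key observation: gates 2-7 undo each other exactly, leaving only the rest of the circuit to track.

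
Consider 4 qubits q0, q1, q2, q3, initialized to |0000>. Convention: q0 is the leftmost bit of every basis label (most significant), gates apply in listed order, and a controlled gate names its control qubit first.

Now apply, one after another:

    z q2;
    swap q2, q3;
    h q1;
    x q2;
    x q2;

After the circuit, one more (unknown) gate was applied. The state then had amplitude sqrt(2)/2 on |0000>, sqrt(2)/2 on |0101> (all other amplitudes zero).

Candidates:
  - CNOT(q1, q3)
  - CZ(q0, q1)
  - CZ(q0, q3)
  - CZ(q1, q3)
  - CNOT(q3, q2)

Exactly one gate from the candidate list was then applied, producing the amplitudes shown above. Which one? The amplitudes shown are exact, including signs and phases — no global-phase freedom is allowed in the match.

It was CNOT(q1, q3) that produced the state shown. Key observation: steps 4-5 multiply out to the identity, so the circuit reduces to the remaining gates.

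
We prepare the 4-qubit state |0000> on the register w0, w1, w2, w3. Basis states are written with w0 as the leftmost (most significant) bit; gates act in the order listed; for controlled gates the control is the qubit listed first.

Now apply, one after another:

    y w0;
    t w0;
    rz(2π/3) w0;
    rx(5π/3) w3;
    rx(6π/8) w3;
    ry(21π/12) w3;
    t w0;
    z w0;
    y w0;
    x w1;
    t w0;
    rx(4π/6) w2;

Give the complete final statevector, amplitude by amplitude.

The resulting statevector has amplitude -sqrt(6)*exp(I*pi/3)/16 - sqrt(2)*exp(I*pi/3)/16 - sqrt(6)*exp(5*I*pi/6)/16 - exp(5*I*pi/6)/8 - sqrt(2)*exp(5*I*pi/6)/16 + exp(I*pi/3)/8 on |0100>, -sqrt(3)*exp(I*pi/3)/8 - sqrt(6)*exp(I*pi/3)/16 - sqrt(6)*exp(5*I*pi/6)/16 + sqrt(2)*exp(5*I*pi/6)/16 + sqrt(2)*exp(I*pi/3)/16 + sqrt(3)*exp(5*I*pi/6)/8 on |0101>, -3*sqrt(2)*exp(I*pi/3)/16 - sqrt(3)*exp(I*pi/3)/8 - sqrt(6)*exp(I*pi/3)/16 - sqrt(3)*exp(5*I*pi/6)/8 + sqrt(6)*exp(5*I*pi/6)/16 + 3*sqrt(2)*exp(5*I*pi/6)/16 on |0110>, -3*sqrt(2)*exp(I*pi/3)/16 - sqrt(6)*exp(5*I*pi/6)/16 + sqrt(6)*exp(I*pi/3)/16 + 3*sqrt(2)*exp(5*I*pi/6)/16 + 3*exp(5*I*pi/6)/8 + 3*exp(I*pi/3)/8 on |0111>, and 0 on every other basis state.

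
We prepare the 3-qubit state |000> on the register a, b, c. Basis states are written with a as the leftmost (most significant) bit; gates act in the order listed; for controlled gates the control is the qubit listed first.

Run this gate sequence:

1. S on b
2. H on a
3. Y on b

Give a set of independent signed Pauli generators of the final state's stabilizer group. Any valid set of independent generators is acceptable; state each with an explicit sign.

The stabilizer group can be generated by +XII, -IZI, +IIZ, among other valid generating sets.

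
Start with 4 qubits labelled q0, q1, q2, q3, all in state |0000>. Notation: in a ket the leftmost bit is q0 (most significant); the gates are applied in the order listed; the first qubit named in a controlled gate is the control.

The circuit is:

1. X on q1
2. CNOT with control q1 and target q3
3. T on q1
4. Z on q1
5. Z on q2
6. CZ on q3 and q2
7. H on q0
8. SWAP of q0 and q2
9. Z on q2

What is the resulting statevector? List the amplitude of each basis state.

The resulting statevector has amplitude -sqrt(2)*exp(I*pi/4)/2 on |0101>, sqrt(2)*exp(I*pi/4)/2 on |0111>, and 0 on every other basis state.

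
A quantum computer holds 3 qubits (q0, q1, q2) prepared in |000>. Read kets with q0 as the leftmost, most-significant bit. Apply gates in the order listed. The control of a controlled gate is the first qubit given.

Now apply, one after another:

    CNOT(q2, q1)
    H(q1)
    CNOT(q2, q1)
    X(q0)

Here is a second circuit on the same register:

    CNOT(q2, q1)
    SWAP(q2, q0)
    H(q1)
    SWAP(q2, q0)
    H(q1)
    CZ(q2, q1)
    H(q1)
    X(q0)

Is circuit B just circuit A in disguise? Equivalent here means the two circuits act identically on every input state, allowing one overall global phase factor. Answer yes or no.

Yes — the two circuits implement the same unitary up to a global phase.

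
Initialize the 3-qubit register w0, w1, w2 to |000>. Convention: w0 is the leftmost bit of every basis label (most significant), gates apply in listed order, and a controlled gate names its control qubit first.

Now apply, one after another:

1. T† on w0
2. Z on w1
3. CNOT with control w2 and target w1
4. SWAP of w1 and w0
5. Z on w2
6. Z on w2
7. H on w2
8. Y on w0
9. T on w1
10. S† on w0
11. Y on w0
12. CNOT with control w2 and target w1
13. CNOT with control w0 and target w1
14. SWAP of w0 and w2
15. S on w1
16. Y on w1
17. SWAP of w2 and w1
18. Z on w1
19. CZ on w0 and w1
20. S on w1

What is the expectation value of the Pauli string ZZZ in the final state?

In the final state, ZZZ has expectation -1.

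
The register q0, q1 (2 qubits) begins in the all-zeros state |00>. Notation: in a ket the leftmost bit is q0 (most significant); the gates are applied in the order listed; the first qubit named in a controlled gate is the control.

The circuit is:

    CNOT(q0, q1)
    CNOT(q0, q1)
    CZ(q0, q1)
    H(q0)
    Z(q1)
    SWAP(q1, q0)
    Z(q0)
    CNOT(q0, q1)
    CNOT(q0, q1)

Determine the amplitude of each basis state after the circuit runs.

The final amplitudes are sqrt(2)/2 on |00>, sqrt(2)/2 on |01>, 0 on |10>, 0 on |11>.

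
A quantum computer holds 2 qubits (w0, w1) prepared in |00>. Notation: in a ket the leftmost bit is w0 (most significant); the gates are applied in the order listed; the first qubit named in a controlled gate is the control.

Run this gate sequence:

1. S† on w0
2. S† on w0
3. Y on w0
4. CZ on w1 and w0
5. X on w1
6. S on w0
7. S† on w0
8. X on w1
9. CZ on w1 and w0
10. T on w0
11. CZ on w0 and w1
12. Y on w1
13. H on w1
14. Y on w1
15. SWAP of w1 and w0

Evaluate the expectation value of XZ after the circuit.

In the final state, XZ has expectation -1.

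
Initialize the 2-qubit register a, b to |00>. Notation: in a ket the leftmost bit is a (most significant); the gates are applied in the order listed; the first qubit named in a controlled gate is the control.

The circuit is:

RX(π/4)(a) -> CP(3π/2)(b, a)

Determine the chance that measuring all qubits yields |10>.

Outcome |10> occurs with probability 1/2 - sqrt(2)/4.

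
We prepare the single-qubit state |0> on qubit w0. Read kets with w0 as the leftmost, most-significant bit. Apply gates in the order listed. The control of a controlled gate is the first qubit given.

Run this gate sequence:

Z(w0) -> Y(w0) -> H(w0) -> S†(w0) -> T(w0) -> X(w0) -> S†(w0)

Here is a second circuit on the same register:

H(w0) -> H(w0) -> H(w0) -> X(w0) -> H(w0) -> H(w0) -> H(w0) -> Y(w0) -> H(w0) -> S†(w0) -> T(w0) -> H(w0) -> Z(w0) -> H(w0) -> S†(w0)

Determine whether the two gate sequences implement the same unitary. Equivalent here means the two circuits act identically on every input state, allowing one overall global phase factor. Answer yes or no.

Yes: on every input state the two circuits agree up to one overall phase factor.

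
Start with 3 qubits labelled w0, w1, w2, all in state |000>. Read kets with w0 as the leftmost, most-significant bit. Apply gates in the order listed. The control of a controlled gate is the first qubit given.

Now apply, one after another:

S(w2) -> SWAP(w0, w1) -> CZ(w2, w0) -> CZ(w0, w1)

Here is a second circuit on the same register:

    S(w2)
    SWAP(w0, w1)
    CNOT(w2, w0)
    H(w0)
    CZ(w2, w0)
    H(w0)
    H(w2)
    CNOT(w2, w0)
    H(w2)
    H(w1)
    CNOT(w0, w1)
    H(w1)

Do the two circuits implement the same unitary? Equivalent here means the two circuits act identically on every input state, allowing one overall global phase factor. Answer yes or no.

No, they are not equivalent — no single phase factor reconciles the two unitaries.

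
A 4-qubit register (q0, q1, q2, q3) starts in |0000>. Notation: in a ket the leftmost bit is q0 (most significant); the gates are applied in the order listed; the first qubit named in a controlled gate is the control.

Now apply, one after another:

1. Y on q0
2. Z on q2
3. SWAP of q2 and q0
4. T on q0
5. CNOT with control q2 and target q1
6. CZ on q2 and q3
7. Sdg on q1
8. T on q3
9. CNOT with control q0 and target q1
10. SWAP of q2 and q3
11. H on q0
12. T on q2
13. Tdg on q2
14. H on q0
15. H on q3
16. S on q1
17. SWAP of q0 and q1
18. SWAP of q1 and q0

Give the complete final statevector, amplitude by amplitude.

After the circuit, the state carries amplitude sqrt(2)*I/2 on |0100>, -sqrt(2)*I/2 on |0101>, and 0 on every other basis state. Key observation: gates 11-14 undo each other exactly, leaving only the rest of the circuit to track.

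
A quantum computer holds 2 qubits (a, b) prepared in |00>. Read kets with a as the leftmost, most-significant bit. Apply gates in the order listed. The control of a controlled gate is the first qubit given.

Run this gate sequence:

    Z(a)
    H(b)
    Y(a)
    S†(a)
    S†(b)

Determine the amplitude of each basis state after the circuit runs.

After the circuit, the state carries amplitude 0 on |00>, 0 on |01>, sqrt(2)/2 on |10>, -sqrt(2)*I/2 on |11>.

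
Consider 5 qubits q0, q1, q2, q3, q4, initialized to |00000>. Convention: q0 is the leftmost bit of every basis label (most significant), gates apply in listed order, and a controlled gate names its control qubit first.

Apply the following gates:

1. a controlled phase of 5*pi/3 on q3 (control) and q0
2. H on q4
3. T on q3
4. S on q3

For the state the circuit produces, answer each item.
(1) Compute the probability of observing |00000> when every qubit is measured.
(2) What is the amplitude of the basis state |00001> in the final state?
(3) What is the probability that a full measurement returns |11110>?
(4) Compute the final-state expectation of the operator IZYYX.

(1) The probability of measuring |00000> is 1/2.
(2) The amplitude on |00001> is sqrt(2)/2.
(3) Outcome |11110> occurs with probability 0.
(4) In the final state, IZYYX has expectation 0.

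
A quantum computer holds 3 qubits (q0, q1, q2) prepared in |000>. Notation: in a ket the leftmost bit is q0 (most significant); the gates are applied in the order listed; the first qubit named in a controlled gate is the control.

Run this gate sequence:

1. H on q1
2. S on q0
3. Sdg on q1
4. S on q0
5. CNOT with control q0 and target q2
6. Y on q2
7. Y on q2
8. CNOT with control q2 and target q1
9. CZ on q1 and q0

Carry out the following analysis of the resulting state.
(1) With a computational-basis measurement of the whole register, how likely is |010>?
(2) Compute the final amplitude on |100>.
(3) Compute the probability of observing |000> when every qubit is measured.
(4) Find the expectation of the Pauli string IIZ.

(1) A full measurement returns |010> with probability 1/2.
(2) The amplitude on |100> is 0.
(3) The probability of measuring |000> is 1/2.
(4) The expectation value of IIZ is 1.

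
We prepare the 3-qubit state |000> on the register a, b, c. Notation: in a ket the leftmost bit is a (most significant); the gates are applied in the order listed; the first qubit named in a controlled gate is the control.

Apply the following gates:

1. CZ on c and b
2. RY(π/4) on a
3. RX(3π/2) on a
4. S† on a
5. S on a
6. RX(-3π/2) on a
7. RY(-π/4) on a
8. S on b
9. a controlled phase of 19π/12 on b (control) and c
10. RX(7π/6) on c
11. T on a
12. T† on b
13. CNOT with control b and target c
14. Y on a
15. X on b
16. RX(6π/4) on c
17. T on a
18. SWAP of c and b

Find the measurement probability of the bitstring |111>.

A full measurement returns |111> with probability 3/4.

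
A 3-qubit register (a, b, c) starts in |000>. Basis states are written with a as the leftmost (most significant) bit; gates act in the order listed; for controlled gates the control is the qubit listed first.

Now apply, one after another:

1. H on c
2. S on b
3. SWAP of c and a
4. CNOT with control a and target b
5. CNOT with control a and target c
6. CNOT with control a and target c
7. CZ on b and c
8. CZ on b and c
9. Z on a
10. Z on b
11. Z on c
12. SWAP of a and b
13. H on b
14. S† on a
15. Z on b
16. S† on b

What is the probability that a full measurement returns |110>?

The probability of measuring |110> is 1/4. Key observation: the block from step 7 through step 8 cancels to the identity and can be dropped.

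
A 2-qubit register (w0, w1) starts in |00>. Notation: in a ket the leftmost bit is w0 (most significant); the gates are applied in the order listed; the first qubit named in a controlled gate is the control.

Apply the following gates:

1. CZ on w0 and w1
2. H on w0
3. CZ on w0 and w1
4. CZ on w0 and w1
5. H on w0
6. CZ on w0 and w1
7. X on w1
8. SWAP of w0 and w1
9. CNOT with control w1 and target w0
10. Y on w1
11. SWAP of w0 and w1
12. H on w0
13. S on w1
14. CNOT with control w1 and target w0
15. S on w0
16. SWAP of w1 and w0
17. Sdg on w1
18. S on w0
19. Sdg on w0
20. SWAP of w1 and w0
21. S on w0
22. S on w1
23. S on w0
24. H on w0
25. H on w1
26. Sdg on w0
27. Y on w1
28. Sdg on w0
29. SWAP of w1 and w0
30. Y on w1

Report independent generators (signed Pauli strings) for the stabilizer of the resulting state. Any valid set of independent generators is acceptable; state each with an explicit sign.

The final state is stabilized by the group generated by +XI, -IZ; other independent generating sets are equally valid.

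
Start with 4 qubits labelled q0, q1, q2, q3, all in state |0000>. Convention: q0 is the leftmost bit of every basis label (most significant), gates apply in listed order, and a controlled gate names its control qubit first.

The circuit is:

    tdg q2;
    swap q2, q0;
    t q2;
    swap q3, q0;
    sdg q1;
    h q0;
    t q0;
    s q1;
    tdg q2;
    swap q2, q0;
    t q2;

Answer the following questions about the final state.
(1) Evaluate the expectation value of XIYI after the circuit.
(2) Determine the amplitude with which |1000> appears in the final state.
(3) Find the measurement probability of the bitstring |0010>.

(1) The observable XIYI averages to 0.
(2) |1000> carries amplitude 0 in the final state.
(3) A full measurement returns |0010> with probability 1/2.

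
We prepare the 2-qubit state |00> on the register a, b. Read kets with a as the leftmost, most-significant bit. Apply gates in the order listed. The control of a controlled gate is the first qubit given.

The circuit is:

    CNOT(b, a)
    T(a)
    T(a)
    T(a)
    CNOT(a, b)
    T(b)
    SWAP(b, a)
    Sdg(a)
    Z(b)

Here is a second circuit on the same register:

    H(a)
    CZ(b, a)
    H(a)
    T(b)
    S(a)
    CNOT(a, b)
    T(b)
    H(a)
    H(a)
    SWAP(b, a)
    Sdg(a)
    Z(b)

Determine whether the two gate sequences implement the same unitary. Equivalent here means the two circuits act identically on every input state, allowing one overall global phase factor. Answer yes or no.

No — the two circuits implement different unitaries, even allowing a global phase.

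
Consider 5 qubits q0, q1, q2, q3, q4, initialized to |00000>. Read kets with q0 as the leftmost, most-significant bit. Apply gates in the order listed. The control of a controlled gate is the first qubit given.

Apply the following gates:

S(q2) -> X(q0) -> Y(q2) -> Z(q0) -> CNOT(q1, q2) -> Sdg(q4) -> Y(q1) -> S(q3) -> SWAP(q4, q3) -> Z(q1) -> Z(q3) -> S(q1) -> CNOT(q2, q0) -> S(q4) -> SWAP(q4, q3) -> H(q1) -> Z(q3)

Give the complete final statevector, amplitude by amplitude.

The resulting statevector has amplitude -sqrt(2)*I/2 on |00100>, sqrt(2)*I/2 on |01100>, and 0 on every other basis state.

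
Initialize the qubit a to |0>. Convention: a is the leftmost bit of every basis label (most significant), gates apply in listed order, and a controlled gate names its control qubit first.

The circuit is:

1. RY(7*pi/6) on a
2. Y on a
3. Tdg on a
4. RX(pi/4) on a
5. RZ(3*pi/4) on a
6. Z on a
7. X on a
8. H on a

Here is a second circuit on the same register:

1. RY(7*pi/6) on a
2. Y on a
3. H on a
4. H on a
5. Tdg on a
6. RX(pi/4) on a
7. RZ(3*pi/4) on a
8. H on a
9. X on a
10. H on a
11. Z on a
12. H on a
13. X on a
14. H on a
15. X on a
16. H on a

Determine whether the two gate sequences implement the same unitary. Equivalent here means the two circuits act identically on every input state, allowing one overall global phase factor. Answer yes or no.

Yes — the two circuits implement the same unitary up to a global phase.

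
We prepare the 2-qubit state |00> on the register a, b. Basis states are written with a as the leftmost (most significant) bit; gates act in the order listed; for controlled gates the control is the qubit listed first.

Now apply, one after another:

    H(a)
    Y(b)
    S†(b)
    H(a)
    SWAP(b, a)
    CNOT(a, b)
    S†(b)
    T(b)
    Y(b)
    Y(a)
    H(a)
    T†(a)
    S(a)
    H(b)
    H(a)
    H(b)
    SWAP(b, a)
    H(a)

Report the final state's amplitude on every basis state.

The resulting statevector has amplitude sqrt(2)*(-1 + exp(3*I*pi/4))/4 on |00>, sqrt(2)*(1 + exp(3*I*pi/4))/4 on |01>, sqrt(2)*(-1 + exp(3*I*pi/4))/4 on |10>, sqrt(2)*(1 + exp(3*I*pi/4))/4 on |11>.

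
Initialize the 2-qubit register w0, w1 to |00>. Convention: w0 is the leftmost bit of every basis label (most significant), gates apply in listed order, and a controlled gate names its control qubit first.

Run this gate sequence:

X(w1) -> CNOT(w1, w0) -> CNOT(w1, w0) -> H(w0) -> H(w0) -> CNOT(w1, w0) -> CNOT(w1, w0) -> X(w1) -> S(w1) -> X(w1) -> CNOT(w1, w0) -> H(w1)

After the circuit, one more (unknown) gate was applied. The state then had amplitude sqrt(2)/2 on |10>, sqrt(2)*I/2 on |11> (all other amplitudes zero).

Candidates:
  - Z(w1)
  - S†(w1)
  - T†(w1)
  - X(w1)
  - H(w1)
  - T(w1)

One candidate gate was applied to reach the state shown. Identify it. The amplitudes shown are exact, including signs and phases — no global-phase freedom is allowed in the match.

The applied gate was S†(w1). Key observation: steps 1-8 multiply out to the identity, so the circuit reduces to the remaining gates.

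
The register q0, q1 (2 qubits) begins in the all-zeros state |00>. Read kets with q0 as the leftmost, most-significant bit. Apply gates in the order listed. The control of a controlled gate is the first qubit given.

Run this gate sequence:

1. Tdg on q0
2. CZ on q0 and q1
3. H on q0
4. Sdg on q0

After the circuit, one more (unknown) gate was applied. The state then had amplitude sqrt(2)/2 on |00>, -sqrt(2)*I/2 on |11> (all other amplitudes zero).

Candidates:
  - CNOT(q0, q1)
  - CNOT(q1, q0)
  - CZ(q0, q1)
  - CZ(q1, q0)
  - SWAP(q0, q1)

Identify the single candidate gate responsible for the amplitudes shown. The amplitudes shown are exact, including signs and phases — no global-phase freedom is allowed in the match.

The applied gate was CNOT(q0, q1).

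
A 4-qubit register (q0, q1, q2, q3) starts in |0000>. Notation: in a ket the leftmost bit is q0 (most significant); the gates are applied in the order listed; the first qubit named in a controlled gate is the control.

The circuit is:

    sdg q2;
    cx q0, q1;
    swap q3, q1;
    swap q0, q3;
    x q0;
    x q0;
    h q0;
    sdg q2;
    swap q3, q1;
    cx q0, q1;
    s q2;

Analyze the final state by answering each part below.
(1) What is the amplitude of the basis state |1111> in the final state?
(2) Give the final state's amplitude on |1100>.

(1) The amplitude on |1111> is 0.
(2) |1100> carries amplitude sqrt(2)/2 in the final state.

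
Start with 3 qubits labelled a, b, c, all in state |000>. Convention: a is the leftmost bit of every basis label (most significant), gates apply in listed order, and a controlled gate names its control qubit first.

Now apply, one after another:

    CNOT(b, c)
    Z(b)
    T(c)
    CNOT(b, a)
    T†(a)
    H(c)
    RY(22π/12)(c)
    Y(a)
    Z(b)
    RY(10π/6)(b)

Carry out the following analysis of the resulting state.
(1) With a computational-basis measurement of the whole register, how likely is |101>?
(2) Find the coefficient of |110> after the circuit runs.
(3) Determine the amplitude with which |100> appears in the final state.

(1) The probability of measuring |101> is 3/16.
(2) |110> carries amplitude -sqrt(3)*I/4 in the final state.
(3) |100> carries amplitude 3*I/4 in the final state.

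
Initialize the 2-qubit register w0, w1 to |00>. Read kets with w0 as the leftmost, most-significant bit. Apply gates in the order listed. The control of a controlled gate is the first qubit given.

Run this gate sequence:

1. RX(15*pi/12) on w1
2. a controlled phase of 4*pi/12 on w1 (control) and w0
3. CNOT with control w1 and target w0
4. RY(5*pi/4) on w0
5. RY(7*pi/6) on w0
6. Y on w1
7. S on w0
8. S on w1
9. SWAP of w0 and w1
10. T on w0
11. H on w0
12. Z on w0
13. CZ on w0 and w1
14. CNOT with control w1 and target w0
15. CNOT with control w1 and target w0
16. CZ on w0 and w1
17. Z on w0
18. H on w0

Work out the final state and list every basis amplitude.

After the circuit, the state carries amplitude -sqrt(3)/4 - sqrt(6)/8 + sqrt(2)/8 on |00>, I*(sqrt(2) + 2 + sqrt(6))/8 on |01>, (-2*sqrt(3) - sqrt(2) + sqrt(6))*exp(I*pi/4)/8 on |10>, (-sqrt(6) - sqrt(2) + 2)*exp(3*I*pi/4)/8 on |11>. Key observation: steps 11-18 multiply out to the identity, so the circuit reduces to the remaining gates.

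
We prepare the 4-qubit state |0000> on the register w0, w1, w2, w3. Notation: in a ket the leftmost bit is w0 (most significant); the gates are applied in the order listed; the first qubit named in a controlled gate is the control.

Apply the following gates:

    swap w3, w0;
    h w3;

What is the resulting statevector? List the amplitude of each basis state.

After the circuit, the state carries amplitude sqrt(2)/2 on |0000>, sqrt(2)/2 on |0001>, and 0 on every other basis state.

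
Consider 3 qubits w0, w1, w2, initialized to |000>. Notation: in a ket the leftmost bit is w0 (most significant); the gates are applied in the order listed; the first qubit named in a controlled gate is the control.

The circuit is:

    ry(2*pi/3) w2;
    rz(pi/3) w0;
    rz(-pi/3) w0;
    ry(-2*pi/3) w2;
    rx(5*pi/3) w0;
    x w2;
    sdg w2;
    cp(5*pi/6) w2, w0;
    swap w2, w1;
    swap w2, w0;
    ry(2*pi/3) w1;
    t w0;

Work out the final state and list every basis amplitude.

The resulting statevector has amplitude -3*I/4 on |000>, sqrt(3)*exp(5*I*pi/6)/4 on |001>, sqrt(3)*I/4 on |010>, -exp(5*I*pi/6)/4 on |011>, 0 on |100>, 0 on |101>, 0 on |110>, 0 on |111>.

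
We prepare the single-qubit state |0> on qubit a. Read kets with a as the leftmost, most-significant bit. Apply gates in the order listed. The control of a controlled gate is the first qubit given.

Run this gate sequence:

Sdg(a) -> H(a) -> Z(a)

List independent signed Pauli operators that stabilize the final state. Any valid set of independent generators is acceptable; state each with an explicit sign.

The final state is stabilized by the group generated by -X; other independent generating sets are equally valid.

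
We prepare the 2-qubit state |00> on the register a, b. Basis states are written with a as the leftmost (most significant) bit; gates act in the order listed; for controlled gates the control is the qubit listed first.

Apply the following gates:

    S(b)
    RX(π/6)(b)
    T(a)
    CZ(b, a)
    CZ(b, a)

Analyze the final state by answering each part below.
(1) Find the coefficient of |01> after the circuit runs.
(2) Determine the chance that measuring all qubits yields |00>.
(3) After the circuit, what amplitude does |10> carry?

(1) |01> carries amplitude I*(-sqrt(6) + sqrt(2))/4 in the final state.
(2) Outcome |00> occurs with probability sqrt(3)/4 + 1/2.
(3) The amplitude on |10> is 0.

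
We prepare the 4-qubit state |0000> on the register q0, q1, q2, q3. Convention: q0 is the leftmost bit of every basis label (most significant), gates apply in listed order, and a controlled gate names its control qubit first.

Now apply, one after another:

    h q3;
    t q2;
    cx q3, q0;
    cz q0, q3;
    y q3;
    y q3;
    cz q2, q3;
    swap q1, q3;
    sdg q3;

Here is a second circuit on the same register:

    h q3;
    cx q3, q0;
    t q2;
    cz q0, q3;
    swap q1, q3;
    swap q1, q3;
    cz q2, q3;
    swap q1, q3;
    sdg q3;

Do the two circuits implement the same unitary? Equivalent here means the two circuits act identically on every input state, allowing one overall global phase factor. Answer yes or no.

Yes: on every input state the two circuits agree up to one overall phase factor.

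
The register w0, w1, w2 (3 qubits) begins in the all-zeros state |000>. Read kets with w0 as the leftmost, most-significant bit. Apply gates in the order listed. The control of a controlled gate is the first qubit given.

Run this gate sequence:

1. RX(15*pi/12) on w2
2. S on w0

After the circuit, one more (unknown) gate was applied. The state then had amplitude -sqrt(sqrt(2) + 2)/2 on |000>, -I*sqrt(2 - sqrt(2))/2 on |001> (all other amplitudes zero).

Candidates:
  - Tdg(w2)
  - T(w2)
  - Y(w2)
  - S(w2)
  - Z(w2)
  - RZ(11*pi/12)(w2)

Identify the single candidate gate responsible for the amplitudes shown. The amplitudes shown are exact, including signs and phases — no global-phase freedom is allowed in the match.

The unique candidate consistent with the amplitudes is Y(w2).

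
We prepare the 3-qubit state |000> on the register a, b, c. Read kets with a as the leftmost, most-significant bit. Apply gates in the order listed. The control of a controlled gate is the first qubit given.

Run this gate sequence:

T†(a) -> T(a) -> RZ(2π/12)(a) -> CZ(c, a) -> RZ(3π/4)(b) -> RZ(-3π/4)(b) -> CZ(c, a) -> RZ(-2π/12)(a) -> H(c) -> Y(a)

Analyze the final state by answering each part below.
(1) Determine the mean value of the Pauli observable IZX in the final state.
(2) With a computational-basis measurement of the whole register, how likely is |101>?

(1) In the final state, IZX has expectation 1. Key observation: gates 3-8 undo each other exactly, leaving only the rest of the circuit to track.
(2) The probability of measuring |101> is 1/2.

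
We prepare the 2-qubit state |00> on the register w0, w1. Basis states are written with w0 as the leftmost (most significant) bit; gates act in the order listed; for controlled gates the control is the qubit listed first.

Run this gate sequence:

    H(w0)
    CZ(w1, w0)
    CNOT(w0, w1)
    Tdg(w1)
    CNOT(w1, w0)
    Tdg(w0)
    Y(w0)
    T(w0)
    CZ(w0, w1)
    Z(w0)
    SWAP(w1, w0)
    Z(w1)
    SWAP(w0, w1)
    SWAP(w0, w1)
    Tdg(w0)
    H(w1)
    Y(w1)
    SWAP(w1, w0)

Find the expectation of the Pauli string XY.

In the final state, XY has expectation 1.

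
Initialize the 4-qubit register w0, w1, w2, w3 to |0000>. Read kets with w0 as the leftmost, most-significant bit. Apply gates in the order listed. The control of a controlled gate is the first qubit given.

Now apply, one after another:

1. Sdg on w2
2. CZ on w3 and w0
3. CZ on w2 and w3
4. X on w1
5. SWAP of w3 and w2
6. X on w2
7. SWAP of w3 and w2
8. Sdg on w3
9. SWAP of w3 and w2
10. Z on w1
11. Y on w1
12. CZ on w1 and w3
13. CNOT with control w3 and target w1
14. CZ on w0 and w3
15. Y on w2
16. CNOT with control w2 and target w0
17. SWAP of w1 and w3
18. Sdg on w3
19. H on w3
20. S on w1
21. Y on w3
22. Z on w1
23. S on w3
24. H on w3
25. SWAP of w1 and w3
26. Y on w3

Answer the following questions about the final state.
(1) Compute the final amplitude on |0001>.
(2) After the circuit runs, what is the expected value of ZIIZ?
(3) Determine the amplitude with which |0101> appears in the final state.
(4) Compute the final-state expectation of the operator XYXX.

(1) The amplitude on |0001> is -1/2 - I/2.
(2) The observable ZIIZ averages to -1.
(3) The final state's coefficient on |0101> equals 1/2 - I/2.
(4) The observable XYXX averages to 0.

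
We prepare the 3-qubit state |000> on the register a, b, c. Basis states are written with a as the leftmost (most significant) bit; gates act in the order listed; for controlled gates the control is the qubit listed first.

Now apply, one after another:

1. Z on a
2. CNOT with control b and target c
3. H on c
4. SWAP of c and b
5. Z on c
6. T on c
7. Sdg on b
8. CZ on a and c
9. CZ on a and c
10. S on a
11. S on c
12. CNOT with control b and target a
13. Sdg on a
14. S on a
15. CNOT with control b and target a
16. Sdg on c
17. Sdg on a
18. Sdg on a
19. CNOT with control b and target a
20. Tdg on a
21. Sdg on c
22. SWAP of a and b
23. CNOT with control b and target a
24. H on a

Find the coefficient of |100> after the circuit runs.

The final state's coefficient on |100> equals 1/2. Key observation: the block from step 10 through step 17 cancels to the identity and can be dropped.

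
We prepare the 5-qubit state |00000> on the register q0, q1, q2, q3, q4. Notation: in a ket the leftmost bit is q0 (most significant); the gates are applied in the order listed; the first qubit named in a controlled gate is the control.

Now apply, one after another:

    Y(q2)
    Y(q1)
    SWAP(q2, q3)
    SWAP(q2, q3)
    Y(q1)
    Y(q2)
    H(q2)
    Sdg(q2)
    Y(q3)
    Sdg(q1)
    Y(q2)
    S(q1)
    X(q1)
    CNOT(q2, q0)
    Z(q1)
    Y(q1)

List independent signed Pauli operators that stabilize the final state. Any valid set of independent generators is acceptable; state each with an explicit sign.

The final state is stabilized by the group generated by -XIYII, +ZIZII, +IZIII, -IIIZI, +IIIIZ; other independent generating sets are equally valid. Key observation: gates 1-6 undo each other exactly, leaving only the rest of the circuit to track.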